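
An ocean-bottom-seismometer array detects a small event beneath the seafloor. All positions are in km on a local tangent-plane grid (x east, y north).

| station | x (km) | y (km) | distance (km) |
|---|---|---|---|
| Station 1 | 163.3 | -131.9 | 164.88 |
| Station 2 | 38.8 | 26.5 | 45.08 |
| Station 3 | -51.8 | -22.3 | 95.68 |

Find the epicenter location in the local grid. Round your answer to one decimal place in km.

Circle about each station: (x − 163.3)² + (y + 131.9)² = 164.88²; (x − 38.8)² + (y − 26.5)² = 45.08²; (x + 51.8)² + (y + 22.3)² = 95.68².
Subtracting the Station 1 equation from the Station 2 and Station 3 equations removes the quadratic terms:
-249.0 x + 316.8 y = -16703.60
-430.2 x + 219.2 y = -22853.22
Solving the 2×2 system: x ≈ 43.8, y ≈ -18.3 km.

43.8 km east, -18.3 km north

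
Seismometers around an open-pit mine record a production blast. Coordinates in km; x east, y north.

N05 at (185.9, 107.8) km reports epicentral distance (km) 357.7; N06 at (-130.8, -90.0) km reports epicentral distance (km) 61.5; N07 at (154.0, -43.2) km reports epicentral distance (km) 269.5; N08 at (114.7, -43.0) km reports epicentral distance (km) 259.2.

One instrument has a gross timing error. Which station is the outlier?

N07

Solve using three stations at a time. Using N05, N06, N08 (subtract circle equations pairwise → linear system) gives (x, y) ≈ (-144.2, -30.0).
Distances from that point to each station vs reported:
  N05: calculated 357.7 vs reported 357.7 → residual 0.0 km
  N06: calculated 61.4 vs reported 61.5 → residual 0.1 km
  N07: calculated 298.4 vs reported 269.5 → residual 28.9 km
  N08: calculated 259.2 vs reported 259.2 → residual 0.0 km
N05, N06, N08 are mutually consistent (residuals ≈ 0); N07 is off by 28.9 km.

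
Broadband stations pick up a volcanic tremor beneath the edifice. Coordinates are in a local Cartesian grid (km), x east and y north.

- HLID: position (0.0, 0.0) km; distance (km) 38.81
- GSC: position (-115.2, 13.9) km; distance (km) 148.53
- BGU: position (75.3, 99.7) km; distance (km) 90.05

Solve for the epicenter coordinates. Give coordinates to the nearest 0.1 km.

33.2 km east, 20.1 km north

Circle about each station: x² + y² = 38.81²; (x + 115.2)² + (y − 13.9)² = 148.53²; (x − 75.3)² + (y − 99.7)² = 90.05².
Subtracting pairs of circle equations eliminates x²+y² and gives linear equations (the radical axes):
-230.4 x + 27.8 y = -7090.69
150.6 x + 199.4 y = 9007.39
Solving the 2×2 system: x ≈ 33.2, y ≈ 20.1 km.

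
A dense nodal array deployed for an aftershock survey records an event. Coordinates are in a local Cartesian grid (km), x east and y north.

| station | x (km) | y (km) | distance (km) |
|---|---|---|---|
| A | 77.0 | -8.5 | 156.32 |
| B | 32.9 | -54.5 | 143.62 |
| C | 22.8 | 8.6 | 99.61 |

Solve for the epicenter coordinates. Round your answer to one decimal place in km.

(-69.4, 46.3)

Circle about each station: (x − 77.0)² + (y + 8.5)² = 156.32²; (x − 32.9)² + (y + 54.5)² = 143.62²; (x − 22.8)² + (y − 8.6)² = 99.61².
Subtracting the A equation from the B and C equations removes the quadratic terms:
-88.2 x − 92.0 y = 1860.65
-108.4 x + 34.2 y = 9106.34
Solving the 2×2 system: x ≈ -69.4, y ≈ 46.3 km.
Check against A (with the unrounded x, y): √((x − 77.0)²+(y + 8.5)²) = 156.32 ≈ 156.32 km. ✓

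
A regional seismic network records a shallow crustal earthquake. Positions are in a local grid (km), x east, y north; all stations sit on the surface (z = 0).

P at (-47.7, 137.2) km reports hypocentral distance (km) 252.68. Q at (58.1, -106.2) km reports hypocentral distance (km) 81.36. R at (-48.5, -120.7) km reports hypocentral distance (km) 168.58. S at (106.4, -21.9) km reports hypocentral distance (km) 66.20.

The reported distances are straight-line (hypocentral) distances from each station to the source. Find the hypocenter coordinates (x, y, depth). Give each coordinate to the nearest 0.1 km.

x ≈ 99.9 km, y ≈ -60.9 km, depth ≈ 53.1 km

Each station gives a sphere (x−x_i)² + (y−y_i)² + z² = d_i² (stations at z=0).
Subtracting the P sphere from Q and R: z² cancels, leaving linear equations in x and y:
211.6 x − 486.8 y = 50782.65
-1.6 x − 515.8 y = 31249.58
Solving: x ≈ 99.902, y ≈ -60.895 km (keep extra digits for the depth step; rounded: 99.9, -60.9).
Then from the P sphere: z² = 252.68² − (x + 47.7)² − (y − 137.2)² with x = 99.902, y = -60.895, so z ≈ 53.096 ≈ 53.1 km.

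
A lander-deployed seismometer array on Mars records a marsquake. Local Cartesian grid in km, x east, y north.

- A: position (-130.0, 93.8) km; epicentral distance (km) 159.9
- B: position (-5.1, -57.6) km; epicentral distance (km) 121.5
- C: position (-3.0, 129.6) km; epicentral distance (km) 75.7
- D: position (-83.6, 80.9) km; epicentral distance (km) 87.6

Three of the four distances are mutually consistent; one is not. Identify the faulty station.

Solve using three stations at a time. Using A, B, C (subtract circle equations pairwise → linear system) gives (x, y) ≈ (26.2, 59.8).
Distances from that point to each station vs reported:
  A: calculated 159.9 vs reported 159.9 → residual 0.0 km
  B: calculated 121.5 vs reported 121.5 → residual 0.0 km
  C: calculated 75.7 vs reported 75.7 → residual 0.0 km
  D: calculated 111.8 vs reported 87.6 → residual 24.2 km
A, B, C are mutually consistent (residuals ≈ 0); D is off by 24.2 km.

D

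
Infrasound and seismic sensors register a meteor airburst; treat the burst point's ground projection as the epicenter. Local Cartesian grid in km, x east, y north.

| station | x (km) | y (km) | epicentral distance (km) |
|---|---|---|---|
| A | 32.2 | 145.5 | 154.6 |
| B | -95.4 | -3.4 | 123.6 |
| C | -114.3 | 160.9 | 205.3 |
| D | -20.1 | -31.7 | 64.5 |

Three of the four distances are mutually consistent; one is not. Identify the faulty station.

Solve using three stations at a time. Using B, C, D (subtract circle equations pairwise → linear system) gives (x, y) ≈ (27.2, 12.2).
Distances from that point to each station vs reported:
  A: calculated 133.4 vs reported 154.6 → residual 21.2 km
  B: calculated 123.6 vs reported 123.6 → residual 0.0 km
  C: calculated 205.3 vs reported 205.3 → residual 0.0 km
  D: calculated 64.5 vs reported 64.5 → residual 0.0 km
B, C, D are mutually consistent (residuals ≈ 0); A is off by 21.2 km.

A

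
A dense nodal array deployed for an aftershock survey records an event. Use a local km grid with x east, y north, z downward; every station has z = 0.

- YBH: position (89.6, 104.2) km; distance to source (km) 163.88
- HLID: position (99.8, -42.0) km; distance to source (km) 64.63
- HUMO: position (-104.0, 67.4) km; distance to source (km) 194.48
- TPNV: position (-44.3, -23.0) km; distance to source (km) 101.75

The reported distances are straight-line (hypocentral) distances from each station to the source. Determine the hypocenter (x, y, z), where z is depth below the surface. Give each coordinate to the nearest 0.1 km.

Each station gives a sphere (x−x_i)² + (y−y_i)² + z² = d_i² (stations at z=0).
Subtracting the YBH sphere from HLID and HUMO: z² cancels, leaving linear equations in x and y:
20.4 x − 292.4 y = 15517.86
-387.2 x − 73.6 y = -14492.86
Solving: x ≈ 46.896, y ≈ -49.799 km (keep extra digits for the depth step; rounded: 46.9, -49.8).
Then from the YBH sphere: z² = 163.88² − (x − 89.6)² − (y − 104.2)² with x = 46.896, y = -49.799, so z ≈ 36.295 ≈ 36.3 km.

(46.9, -49.8, 36.3)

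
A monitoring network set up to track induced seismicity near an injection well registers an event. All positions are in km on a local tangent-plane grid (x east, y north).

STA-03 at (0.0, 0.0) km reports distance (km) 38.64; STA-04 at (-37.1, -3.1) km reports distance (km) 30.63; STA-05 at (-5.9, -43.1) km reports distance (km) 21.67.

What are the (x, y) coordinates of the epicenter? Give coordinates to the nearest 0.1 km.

x ≈ -23.6 km, y ≈ -30.6 km

Circle about each station: x² + y² = 38.64²; (x + 37.1)² + (y + 3.1)² = 30.63²; (x + 5.9)² + (y + 43.1)² = 21.67².
Subtracting the STA-03 equation from the STA-04 and STA-05 equations removes the quadratic terms:
-74.2 x − 6.2 y = 1940.87
-11.8 x − 86.2 y = 2915.88
Solving the 2×2 system: x ≈ -23.6, y ≈ -30.6 km.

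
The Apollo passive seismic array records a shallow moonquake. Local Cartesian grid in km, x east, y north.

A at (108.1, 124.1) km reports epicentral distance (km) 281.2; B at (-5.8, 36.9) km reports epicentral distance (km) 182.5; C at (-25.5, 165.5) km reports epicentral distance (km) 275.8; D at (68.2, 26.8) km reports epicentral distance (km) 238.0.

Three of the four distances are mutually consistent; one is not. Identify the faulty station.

A

Solve using three stations at a time. Using B, C, D (subtract circle equations pairwise → linear system) gives (x, y) ≈ (-142.4, -84.5).
Distances from that point to each station vs reported:
  A: calculated 325.9 vs reported 281.2 → residual 44.7 km
  B: calculated 182.7 vs reported 182.5 → residual 0.2 km
  C: calculated 275.9 vs reported 275.8 → residual 0.1 km
  D: calculated 238.1 vs reported 238.0 → residual 0.1 km
B, C, D are mutually consistent (residuals ≈ 0); A is off by 44.7 km.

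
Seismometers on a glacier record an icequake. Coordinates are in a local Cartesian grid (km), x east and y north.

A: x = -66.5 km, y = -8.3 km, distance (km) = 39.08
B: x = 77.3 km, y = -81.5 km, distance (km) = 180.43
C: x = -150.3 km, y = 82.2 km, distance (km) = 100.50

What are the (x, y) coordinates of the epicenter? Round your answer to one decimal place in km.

x ≈ -64.0 km, y ≈ 30.7 km

Circle about each station: (x + 66.5)² + (y + 8.3)² = 39.08²; (x − 77.3)² + (y + 81.5)² = 180.43²; (x + 150.3)² + (y − 82.2)² = 100.50².
Subtracting the A equation from the B and C equations removes the quadratic terms:
287.6 x − 146.4 y = -22901.34
-167.6 x + 181.0 y = 16282.79
Solving the 2×2 system: x ≈ -64.0, y ≈ 30.7 km.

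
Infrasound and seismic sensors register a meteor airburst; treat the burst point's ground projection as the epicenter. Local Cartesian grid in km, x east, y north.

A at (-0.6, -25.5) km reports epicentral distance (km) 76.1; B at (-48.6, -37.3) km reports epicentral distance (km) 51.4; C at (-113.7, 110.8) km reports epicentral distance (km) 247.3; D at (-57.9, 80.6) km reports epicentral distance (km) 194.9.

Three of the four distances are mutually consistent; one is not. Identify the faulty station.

B

Solve using three stations at a time. Using A, C, D (subtract circle equations pairwise → linear system) gives (x, y) ≈ (16.1, -99.7).
Distances from that point to each station vs reported:
  A: calculated 76.0 vs reported 76.1 → residual 0.1 km
  B: calculated 89.9 vs reported 51.4 → residual 38.5 km
  C: calculated 247.3 vs reported 247.3 → residual 0.0 km
  D: calculated 194.9 vs reported 194.9 → residual 0.0 km
A, C, D are mutually consistent (residuals ≈ 0); B is off by 38.5 km.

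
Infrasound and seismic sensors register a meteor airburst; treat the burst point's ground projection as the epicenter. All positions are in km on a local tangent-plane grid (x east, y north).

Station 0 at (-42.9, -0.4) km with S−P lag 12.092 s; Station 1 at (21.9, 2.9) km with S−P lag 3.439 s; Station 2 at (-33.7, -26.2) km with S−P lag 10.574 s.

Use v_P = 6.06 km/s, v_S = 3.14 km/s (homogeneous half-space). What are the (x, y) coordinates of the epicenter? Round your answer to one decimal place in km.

(34.4, -15.7)

Distance from S−P lag: d = Δt · v_P v_S / (v_P − v_S) = Δt · (6.06·3.14)/(6.06−3.14) ≈ 6.5166·Δt.
So d_Station 0 = 78.80, d_Station 1 = 22.41, d_Station 2 = 68.91 km.
Circle about each station: (x + 42.9)² + (y + 0.4)² = 78.80²; (x − 21.9)² + (y − 2.9)² = 22.41²; (x + 33.7)² + (y + 26.2)² = 68.91².
Subtracting the Station 0 equation from the Station 1 and Station 2 equations removes the quadratic terms:
129.6 x + 6.6 y = 4354.68
18.4 x − 51.6 y = 1442.41
Solving the 2×2 system: x ≈ 34.4, y ≈ -15.7 km.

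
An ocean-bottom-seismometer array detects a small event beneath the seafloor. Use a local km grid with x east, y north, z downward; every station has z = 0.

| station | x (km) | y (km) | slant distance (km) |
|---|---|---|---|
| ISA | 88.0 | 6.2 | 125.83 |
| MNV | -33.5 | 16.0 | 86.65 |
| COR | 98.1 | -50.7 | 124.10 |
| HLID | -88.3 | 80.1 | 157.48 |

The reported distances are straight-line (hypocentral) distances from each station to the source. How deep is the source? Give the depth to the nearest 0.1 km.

57.9 km

Each station gives a sphere (x−x_i)² + (y−y_i)² + z² = d_i² (stations at z=0).
Subtracting the ISA sphere from MNV and COR: z² cancels, leaving linear equations in x and y:
-243.0 x + 19.6 y = 1920.78
20.2 x − 113.8 y = 4844.04
Solving: x ≈ -11.502, y ≈ -44.608 km (keep extra digits for the depth step; rounded: -11.5, -44.6).
Then from the ISA sphere: z² = 125.83² − (x − 88.0)² − (y − 6.2)² with x = -11.502, y = -44.608, so z ≈ 57.889 ≈ 57.9 km.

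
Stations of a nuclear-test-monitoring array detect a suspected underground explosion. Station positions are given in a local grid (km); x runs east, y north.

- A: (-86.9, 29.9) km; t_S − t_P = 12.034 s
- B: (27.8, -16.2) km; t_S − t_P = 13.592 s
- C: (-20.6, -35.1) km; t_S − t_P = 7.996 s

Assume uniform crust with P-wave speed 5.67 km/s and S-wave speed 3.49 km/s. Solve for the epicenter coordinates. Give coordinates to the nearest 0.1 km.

Distance from S−P lag: d = Δt · v_P v_S / (v_P − v_S) = Δt · (5.67·3.49)/(5.67−3.49) ≈ 9.0772·Δt.
So d_A = 109.24, d_B = 123.38, d_C = 72.58 km.
Circle about each station: (x + 86.9)² + (y − 29.9)² = 109.24²; (x − 27.8)² + (y + 16.2)² = 123.38²; (x + 20.6)² + (y + 35.1)² = 72.58².
Subtracting the A equation from the B and C equations removes the quadratic terms:
229.4 x − 92.2 y = -10699.59
132.6 x − 130.0 y = -123.73
Solving the 2×2 system: x ≈ -78.4, y ≈ -79.0 km.

-78.4 km east, -79.0 km north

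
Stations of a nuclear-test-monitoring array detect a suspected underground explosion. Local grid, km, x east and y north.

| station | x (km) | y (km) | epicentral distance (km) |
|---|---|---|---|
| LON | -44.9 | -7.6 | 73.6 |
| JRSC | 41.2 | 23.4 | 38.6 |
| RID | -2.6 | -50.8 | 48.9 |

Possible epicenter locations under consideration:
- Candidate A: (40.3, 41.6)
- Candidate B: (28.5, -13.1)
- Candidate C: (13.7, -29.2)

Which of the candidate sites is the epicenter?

Candidate B

For each candidate, compare |candidate − station| to the reported distance:
Candidate A: residuals LON 24.8, JRSC 20.4, RID 53.0 → max 53.0 km
Candidate B: residuals LON 0.0, JRSC 0.0, RID 0.0 → max 0.0 km
Candidate C: residuals LON 11.1, JRSC 20.8, RID 21.8 → max 21.8 km
Only Candidate B has all residuals ≈ 0.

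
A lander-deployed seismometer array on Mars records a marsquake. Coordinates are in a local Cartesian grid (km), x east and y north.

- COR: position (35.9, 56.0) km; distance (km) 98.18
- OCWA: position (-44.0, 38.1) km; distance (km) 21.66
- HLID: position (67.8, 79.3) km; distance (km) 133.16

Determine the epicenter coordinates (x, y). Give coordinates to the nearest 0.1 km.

Circle about each station: (x − 35.9)² + (y − 56.0)² = 98.18²; (x + 44.0)² + (y − 38.1)² = 21.66²; (x − 67.8)² + (y − 79.3)² = 133.16².
Subtracting the COR equation from the OCWA and HLID equations removes the quadratic terms:
-159.8 x − 35.8 y = 8132.96
63.8 x + 46.6 y = -1631.75
Solving the 2×2 system: x ≈ -62.1, y ≈ 50.0 km.

-62.1 km east, 50.0 km north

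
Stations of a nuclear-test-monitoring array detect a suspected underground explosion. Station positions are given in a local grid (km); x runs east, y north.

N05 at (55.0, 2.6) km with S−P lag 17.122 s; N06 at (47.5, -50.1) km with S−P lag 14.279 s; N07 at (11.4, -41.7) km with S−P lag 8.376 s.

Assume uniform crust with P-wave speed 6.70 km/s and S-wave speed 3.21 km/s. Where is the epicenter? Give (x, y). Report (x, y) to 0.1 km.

(-40.2, -42.9)

Distance from S−P lag: d = Δt · v_P v_S / (v_P − v_S) = Δt · (6.70·3.21)/(6.70−3.21) ≈ 6.1625·Δt.
So d_N05 = 105.51, d_N06 = 87.99, d_N07 = 51.62 km.
Circle about each station: (x − 55.0)² + (y − 2.6)² = 105.51²; (x − 47.5)² + (y + 50.1)² = 87.99²; (x − 11.4)² + (y + 41.7)² = 51.62².
Subtracting pairs of circle equations eliminates x²+y² and gives linear equations (the radical axes):
-15.0 x − 105.4 y = 5124.62
-87.2 x − 88.6 y = 7304.83
Solving the 2×2 system: x ≈ -40.2, y ≈ -42.9 km.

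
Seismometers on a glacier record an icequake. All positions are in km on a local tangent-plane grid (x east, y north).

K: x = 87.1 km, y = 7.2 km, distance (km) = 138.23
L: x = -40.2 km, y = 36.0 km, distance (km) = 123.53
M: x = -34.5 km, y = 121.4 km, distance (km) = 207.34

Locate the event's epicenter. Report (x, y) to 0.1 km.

Circle about each station: (x − 87.1)² + (y − 7.2)² = 138.23²; (x + 40.2)² + (y − 36.0)² = 123.53²; (x + 34.5)² + (y − 121.4)² = 207.34².
Subtracting the K equation from the L and M equations removes the quadratic terms:
-254.6 x + 57.6 y = -878.34
-243.2 x + 228.4 y = -15592.38
Solving the 2×2 system: x ≈ -15.8, y ≈ -85.1 km.

(-15.8, -85.1)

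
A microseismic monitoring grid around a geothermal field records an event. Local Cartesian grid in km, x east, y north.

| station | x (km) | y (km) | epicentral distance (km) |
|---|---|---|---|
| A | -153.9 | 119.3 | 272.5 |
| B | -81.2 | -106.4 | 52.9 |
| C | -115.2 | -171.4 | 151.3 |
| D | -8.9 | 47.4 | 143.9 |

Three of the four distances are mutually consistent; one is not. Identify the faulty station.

Solve using three stations at a time. Using A, C, D (subtract circle equations pairwise → linear system) gives (x, y) ≈ (15.1, -94.5).
Distances from that point to each station vs reported:
  A: calculated 272.5 vs reported 272.5 → residual 0.0 km
  B: calculated 97.0 vs reported 52.9 → residual 44.1 km
  C: calculated 151.3 vs reported 151.3 → residual 0.0 km
  D: calculated 143.9 vs reported 143.9 → residual 0.0 km
A, C, D are mutually consistent (residuals ≈ 0); B is off by 44.1 km.

B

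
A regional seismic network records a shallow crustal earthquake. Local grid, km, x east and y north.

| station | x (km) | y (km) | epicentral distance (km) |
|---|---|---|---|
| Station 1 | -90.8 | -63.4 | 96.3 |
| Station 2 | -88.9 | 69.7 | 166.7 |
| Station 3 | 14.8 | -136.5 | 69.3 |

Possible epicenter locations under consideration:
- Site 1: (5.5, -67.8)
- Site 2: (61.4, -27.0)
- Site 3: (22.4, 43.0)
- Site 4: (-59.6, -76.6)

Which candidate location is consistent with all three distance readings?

Site 1

For each candidate, compare |candidate − station| to the reported distance:
Site 1: residuals Station 1 0.1, Station 2 0.1, Station 3 0.0 → max 0.1 km
Site 2: residuals Station 1 60.2, Station 2 12.0, Station 3 49.7 → max 60.2 km
Site 3: residuals Station 1 59.1, Station 2 52.2, Station 3 110.4 → max 110.4 km
Site 4: residuals Station 1 62.4, Station 2 17.5, Station 3 26.2 → max 62.4 km
Only Site 1 has all residuals ≈ 0.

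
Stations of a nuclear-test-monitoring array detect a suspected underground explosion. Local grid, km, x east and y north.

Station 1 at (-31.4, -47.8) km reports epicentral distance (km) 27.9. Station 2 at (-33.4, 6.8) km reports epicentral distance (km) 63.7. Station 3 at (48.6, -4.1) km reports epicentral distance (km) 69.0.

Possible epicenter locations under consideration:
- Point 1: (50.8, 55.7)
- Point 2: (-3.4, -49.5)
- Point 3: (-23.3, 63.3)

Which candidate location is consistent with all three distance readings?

For each candidate, compare |candidate − station| to the reported distance:
Point 1: residuals Station 1 104.3, Station 2 33.7, Station 3 9.2 → max 104.3 km
Point 2: residuals Station 1 0.2, Station 2 0.1, Station 3 0.0 → max 0.2 km
Point 3: residuals Station 1 83.5, Station 2 6.3, Station 3 29.6 → max 83.5 km
Only Point 2 has all residuals ≈ 0.

Point 2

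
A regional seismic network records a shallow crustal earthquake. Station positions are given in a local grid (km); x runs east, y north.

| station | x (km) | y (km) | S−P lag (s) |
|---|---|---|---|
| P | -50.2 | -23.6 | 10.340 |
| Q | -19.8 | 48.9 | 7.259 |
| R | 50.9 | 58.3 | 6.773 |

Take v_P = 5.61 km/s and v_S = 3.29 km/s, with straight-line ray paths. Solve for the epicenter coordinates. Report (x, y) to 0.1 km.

Distance from S−P lag: d = Δt · v_P v_S / (v_P − v_S) = Δt · (5.61·3.29)/(5.61−3.29) ≈ 7.9556·Δt.
So d_P = 82.26, d_Q = 57.75, d_R = 53.88 km.
Circle about each station: (x + 50.2)² + (y + 23.6)² = 82.26²; (x + 19.8)² + (y − 48.9)² = 57.75²; (x − 50.9)² + (y − 58.3)² = 53.88².
Subtracting the P equation from the Q and R equations removes the quadratic terms:
60.8 x + 145.0 y = 3137.90
202.2 x + 163.8 y = 6776.35
Solving the 2×2 system: x ≈ 24.2, y ≈ 11.5 km.

x ≈ 24.2 km, y ≈ 11.5 km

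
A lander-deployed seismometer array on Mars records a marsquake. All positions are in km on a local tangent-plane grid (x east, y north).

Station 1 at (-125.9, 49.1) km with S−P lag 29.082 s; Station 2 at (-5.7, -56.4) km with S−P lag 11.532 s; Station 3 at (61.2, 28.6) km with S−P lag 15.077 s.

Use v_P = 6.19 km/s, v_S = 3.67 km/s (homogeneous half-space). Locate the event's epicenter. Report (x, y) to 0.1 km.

Distance from S−P lag: d = Δt · v_P v_S / (v_P − v_S) = Δt · (6.19·3.67)/(6.19−3.67) ≈ 9.0148·Δt.
So d_Station 1 = 262.17, d_Station 2 = 103.96, d_Station 3 = 135.92 km.
Circle about each station: (x + 125.9)² + (y − 49.1)² = 262.17²; (x + 5.7)² + (y + 56.4)² = 103.96²; (x − 61.2)² + (y − 28.6)² = 135.92².
Subtracting pairs of circle equations eliminates x²+y² and gives linear equations (the radical axes):
240.4 x − 211.0 y = 42877.26
374.2 x − 41.0 y = 36560.64
Solving the 2×2 system: x ≈ 86.2, y ≈ -105.0 km.
Check against Station 1 (with the unrounded x, y): √((x + 125.9)²+(y − 49.1)²) = 262.17 ≈ 262.17 km. ✓

(86.2, -105.0)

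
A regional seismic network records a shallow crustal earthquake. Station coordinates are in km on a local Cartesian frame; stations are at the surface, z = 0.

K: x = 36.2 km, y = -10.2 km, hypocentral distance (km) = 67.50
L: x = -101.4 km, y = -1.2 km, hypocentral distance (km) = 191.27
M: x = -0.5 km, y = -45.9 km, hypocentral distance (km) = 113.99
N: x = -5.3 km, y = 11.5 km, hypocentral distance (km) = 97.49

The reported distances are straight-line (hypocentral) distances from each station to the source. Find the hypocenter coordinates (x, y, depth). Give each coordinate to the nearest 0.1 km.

x ≈ 85.5 km, y ≈ 20.6 km, depth ≈ 34.3 km

Each station gives a sphere (x−x_i)² + (y−y_i)² + z² = d_i² (stations at z=0).
Subtracting the K sphere from L and M: z² cancels, leaving linear equations in x and y:
-275.2 x + 18.0 y = -23159.04
-73.4 x − 71.4 y = -7744.89
Solving: x ≈ 85.499, y ≈ 20.577 km (keep extra digits for the depth step; rounded: 85.5, 20.6).
Then from the K sphere: z² = 67.50² − (x − 36.2)² − (y + 10.2)² with x = 85.499, y = 20.577, so z ≈ 34.331 ≈ 34.3 km.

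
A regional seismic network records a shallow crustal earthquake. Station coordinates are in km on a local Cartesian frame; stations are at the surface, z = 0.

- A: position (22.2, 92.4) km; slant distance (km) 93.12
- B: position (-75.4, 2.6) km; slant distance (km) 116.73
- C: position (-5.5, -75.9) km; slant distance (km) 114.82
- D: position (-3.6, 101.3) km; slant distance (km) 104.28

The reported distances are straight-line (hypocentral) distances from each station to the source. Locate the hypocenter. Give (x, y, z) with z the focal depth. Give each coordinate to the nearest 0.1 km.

x ≈ 25.1 km, y ≈ 18.9 km, depth ≈ 57.1 km

Each station gives a sphere (x−x_i)² + (y−y_i)² + z² = d_i² (stations at z=0).
Subtracting the A sphere from B and C: z² cancels, leaving linear equations in x and y:
-195.2 x − 179.6 y = -8293.24
-55.4 x − 336.6 y = -7751.84
Solving: x ≈ 25.097, y ≈ 18.899 km (keep extra digits for the depth step; rounded: 25.1, 18.9).
Then from the A sphere: z² = 93.12² − (x − 22.2)² − (y − 92.4)² with x = 25.097, y = 18.899, so z ≈ 57.101 ≈ 57.1 km.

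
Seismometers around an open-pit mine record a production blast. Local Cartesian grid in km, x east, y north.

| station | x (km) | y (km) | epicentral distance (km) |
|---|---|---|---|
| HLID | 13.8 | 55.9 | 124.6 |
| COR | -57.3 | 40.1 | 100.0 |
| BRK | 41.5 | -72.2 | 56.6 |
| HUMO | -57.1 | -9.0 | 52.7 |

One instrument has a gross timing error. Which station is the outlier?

BRK

Solve using three stations at a time. Using HLID, COR, HUMO (subtract circle equations pairwise → linear system) gives (x, y) ≈ (-37.1, -57.9).
Distances from that point to each station vs reported:
  HLID: calculated 124.7 vs reported 124.6 → residual 0.1 km
  COR: calculated 100.1 vs reported 100.0 → residual 0.1 km
  BRK: calculated 79.9 vs reported 56.6 → residual 23.3 km
  HUMO: calculated 52.9 vs reported 52.7 → residual 0.2 km
HLID, COR, HUMO are mutually consistent (residuals ≈ 0); BRK is off by 23.3 km.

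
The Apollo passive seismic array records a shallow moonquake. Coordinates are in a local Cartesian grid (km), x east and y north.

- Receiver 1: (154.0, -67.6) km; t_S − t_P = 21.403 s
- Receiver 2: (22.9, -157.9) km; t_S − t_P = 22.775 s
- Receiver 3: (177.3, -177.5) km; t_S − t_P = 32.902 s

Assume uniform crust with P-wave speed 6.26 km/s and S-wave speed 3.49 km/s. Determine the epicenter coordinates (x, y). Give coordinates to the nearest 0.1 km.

Distance from S−P lag: d = Δt · v_P v_S / (v_P − v_S) = Δt · (6.26·3.49)/(6.26−3.49) ≈ 7.8871·Δt.
So d_Receiver 1 = 168.81, d_Receiver 2 = 179.63, d_Receiver 3 = 259.50 km.
Circle about each station: (x − 154.0)² + (y + 67.6)² = 168.81²; (x − 22.9)² + (y + 157.9)² = 179.63²; (x − 177.3)² + (y + 177.5)² = 259.50².
Subtracting pairs of circle equations eliminates x²+y² and gives linear equations (the radical axes):
-262.2 x − 180.6 y = -6599.06
46.6 x − 219.8 y = -4187.65
Solving the 2×2 system: x ≈ 10.5, y ≈ 21.3 km.

(10.5, 21.3)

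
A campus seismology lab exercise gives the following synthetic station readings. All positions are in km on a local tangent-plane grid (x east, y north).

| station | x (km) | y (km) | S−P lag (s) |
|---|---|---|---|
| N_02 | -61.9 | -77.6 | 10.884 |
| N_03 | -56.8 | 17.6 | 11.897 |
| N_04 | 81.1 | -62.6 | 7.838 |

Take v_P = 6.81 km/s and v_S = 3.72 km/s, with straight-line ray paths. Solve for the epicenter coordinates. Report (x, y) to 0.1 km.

Distance from S−P lag: d = Δt · v_P v_S / (v_P − v_S) = Δt · (6.81·3.72)/(6.81−3.72) ≈ 8.1984·Δt.
So d_N_02 = 89.23, d_N_03 = 97.54, d_N_04 = 64.26 km.
Circle about each station: (x + 61.9)² + (y + 77.6)² = 89.23²; (x + 56.8)² + (y − 17.6)² = 97.54²; (x − 81.1)² + (y + 62.6)² = 64.26².
Subtracting pairs of circle equations eliminates x²+y² and gives linear equations (the radical axes):
10.2 x + 190.4 y = -7869.43
286.0 x + 30.0 y = 4475.25
Solving the 2×2 system: x ≈ 20.1, y ≈ -42.4 km.

20.1 km east, -42.4 km north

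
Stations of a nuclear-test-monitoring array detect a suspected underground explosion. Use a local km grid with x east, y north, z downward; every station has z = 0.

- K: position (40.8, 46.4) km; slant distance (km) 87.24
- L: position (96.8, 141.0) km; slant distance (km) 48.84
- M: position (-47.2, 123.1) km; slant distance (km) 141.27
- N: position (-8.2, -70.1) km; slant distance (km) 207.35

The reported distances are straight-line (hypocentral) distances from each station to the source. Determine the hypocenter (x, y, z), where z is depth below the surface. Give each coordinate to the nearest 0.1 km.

x ≈ 88.6 km, y ≈ 109.6 km, depth ≈ 36.5 km

Each station gives a sphere (x−x_i)² + (y−y_i)² + z² = d_i² (stations at z=0).
Subtracting the K sphere from L and M: z² cancels, leaving linear equations in x and y:
112.0 x + 189.2 y = 30659.11
-176.0 x + 153.4 y = 1217.45
Solving: x ≈ 88.605, y ≈ 109.595 km (keep extra digits for the depth step; rounded: 88.6, 109.6).
Then from the K sphere: z² = 87.24² − (x − 40.8)² − (y − 46.4)² with x = 88.605, y = 109.595, so z ≈ 36.495 ≈ 36.5 km.
Check against N (with the unrounded solution): distance 207.35 ≈ 207.35 km. ✓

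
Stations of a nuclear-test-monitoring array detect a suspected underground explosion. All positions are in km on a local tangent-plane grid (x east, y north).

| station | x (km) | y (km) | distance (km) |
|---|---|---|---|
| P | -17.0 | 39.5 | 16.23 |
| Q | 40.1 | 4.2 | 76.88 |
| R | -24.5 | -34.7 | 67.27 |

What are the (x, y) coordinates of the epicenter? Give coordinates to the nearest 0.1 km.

x ≈ -31.5 km, y ≈ 32.2 km

Circle about each station: (x + 17.0)² + (y − 39.5)² = 16.23²; (x − 40.1)² + (y − 4.2)² = 76.88²; (x + 24.5)² + (y + 34.7)² = 67.27².
Subtracting pairs of circle equations eliminates x²+y² and gives linear equations (the radical axes):
114.2 x − 70.6 y = -5870.72
-15.0 x − 148.4 y = -4306.75
Solving the 2×2 system: x ≈ -31.5, y ≈ 32.2 km.
Check against P (with the unrounded x, y): √((x + 17.0)²+(y − 39.5)²) = 16.23 ≈ 16.23 km. ✓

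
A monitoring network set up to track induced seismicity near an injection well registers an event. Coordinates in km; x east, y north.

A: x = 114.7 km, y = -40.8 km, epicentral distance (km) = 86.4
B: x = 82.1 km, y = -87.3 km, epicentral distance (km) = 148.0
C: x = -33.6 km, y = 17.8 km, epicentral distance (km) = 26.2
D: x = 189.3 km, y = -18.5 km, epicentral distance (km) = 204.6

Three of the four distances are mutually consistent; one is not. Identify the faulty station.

Solve using three stations at a time. Using B, C, D (subtract circle equations pairwise → linear system) gives (x, y) ≈ (-9.8, 28.7).
Distances from that point to each station vs reported:
  A: calculated 142.6 vs reported 86.4 → residual 56.2 km
  B: calculated 148.0 vs reported 148.0 → residual 0.0 km
  C: calculated 26.2 vs reported 26.2 → residual 0.0 km
  D: calculated 204.6 vs reported 204.6 → residual 0.0 km
B, C, D are mutually consistent (residuals ≈ 0); A is off by 56.2 km.

A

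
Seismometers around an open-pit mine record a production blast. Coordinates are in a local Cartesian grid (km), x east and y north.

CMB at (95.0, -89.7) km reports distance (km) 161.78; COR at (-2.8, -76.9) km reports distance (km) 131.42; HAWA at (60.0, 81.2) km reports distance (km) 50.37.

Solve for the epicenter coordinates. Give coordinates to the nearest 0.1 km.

x ≈ 18.4 km, y ≈ 52.8 km

Circle about each station: (x − 95.0)² + (y + 89.7)² = 161.78²; (x + 2.8)² + (y + 76.9)² = 131.42²; (x − 60.0)² + (y − 81.2)² = 50.37².
Subtracting pairs of circle equations eliminates x²+y² and gives linear equations (the radical axes):
-195.6 x + 25.6 y = -2248.09
-70.0 x + 341.8 y = 16757.98
Solving the 2×2 system: x ≈ 18.4, y ≈ 52.8 km.
Check against CMB (with the unrounded x, y): √((x − 95.0)²+(y + 89.7)²) = 161.78 ≈ 161.78 km. ✓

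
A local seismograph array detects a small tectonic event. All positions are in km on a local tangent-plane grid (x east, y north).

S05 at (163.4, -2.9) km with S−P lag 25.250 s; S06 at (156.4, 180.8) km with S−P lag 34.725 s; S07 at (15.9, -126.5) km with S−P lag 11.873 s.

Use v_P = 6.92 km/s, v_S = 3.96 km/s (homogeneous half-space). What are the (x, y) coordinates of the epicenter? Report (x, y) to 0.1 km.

-65.1 km east, -52.2 km north

Distance from S−P lag: d = Δt · v_P v_S / (v_P − v_S) = Δt · (6.92·3.96)/(6.92−3.96) ≈ 9.2578·Δt.
So d_S05 = 233.76, d_S06 = 321.48, d_S07 = 109.92 km.
Circle about each station: (x − 163.4)² + (y + 2.9)² = 233.76²; (x − 156.4)² + (y − 180.8)² = 321.48²; (x − 15.9)² + (y + 126.5)² = 109.92².
Subtracting the S05 equation from the S06 and S07 equations removes the quadratic terms:
-14.0 x + 367.4 y = -18264.02
-295.0 x − 247.2 y = 32108.42
Solving the 2×2 system: x ≈ -65.1, y ≈ -52.2 km.
Check against S05 (with the unrounded x, y): √((x − 163.4)²+(y + 2.9)²) = 233.76 ≈ 233.76 km. ✓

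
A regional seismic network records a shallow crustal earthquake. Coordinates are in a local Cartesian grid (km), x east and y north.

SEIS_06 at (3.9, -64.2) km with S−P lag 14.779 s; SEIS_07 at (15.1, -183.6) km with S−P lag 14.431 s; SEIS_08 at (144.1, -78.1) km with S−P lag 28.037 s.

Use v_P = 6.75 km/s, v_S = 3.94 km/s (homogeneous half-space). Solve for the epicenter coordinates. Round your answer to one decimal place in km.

(-114.1, -139.3)

Distance from S−P lag: d = Δt · v_P v_S / (v_P − v_S) = Δt · (6.75·3.94)/(6.75−3.94) ≈ 9.4644·Δt.
So d_SEIS_06 = 139.87, d_SEIS_07 = 136.58, d_SEIS_08 = 265.35 km.
Circle about each station: (x − 3.9)² + (y + 64.2)² = 139.87²; (x − 15.1)² + (y + 183.6)² = 136.58²; (x − 144.1)² + (y + 78.1)² = 265.35².
Subtracting the SEIS_06 equation from the SEIS_07 and SEIS_08 equations removes the quadratic terms:
22.4 x − 238.8 y = 30709.64
280.4 x − 27.8 y = -28119.44
Solving the 2×2 system: x ≈ -114.1, y ≈ -139.3 km.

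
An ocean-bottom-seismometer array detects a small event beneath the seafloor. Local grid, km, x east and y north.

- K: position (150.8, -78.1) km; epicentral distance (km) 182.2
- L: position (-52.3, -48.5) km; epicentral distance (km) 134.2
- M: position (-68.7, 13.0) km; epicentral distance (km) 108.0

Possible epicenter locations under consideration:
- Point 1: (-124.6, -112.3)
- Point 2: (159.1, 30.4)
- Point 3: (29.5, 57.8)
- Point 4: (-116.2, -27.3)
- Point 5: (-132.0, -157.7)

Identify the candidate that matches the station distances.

Point 3

For each candidate, compare |candidate − station| to the reported distance:
Point 1: residuals K 95.3, L 37.8, M 29.2 → max 95.3 km
Point 2: residuals K 73.4, L 91.4, M 120.5 → max 120.5 km
Point 3: residuals K 0.0, L 0.1, M 0.1 → max 0.1 km
Point 4: residuals K 89.6, L 66.9, M 45.7 → max 89.6 km
Point 5: residuals K 111.6, L 1.0, M 74.1 → max 111.6 km
Only Point 3 has all residuals ≈ 0.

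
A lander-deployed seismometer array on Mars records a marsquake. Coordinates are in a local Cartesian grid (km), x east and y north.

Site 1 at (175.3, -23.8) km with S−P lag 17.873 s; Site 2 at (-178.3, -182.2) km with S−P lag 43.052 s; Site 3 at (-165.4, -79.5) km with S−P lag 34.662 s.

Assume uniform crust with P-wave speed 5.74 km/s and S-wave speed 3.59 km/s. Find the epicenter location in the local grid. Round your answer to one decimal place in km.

Distance from S−P lag: d = Δt · v_P v_S / (v_P − v_S) = Δt · (5.74·3.59)/(5.74−3.59) ≈ 9.5845·Δt.
So d_Site 1 = 171.30, d_Site 2 = 412.63, d_Site 3 = 332.22 km.
Circle about each station: (x − 175.3)² + (y + 23.8)² = 171.30²; (x + 178.3)² + (y + 182.2)² = 412.63²; (x + 165.4)² + (y + 79.5)² = 332.22².
Subtracting pairs of circle equations eliminates x²+y² and gives linear equations (the radical axes):
-707.2 x − 316.8 y = -107228.63
-681.4 x − 111.4 y = -78645.56
Solving the 2×2 system: x ≈ 94.6, y ≈ 127.3 km.
Check against Site 1 (with the unrounded x, y): √((x − 175.3)²+(y + 23.8)²) = 171.27 ≈ 171.30 km. ✓

94.6 km east, 127.3 km north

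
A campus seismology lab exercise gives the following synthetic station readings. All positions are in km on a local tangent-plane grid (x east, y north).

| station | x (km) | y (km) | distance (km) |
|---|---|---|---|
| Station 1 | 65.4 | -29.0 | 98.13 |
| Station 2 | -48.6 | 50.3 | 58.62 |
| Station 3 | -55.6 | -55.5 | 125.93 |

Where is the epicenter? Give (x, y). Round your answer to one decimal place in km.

Circle about each station: (x − 65.4)² + (y + 29.0)² = 98.13²; (x + 48.6)² + (y − 50.3)² = 58.62²; (x + 55.6)² + (y + 55.5)² = 125.93².
Subtracting pairs of circle equations eliminates x²+y² and gives linear equations (the radical axes):
-228.0 x + 158.6 y = 5967.08
-242.0 x − 53.0 y = -5175.42
Solving the 2×2 system: x ≈ 10.0, y ≈ 52.0 km.

10.0 km east, 52.0 km north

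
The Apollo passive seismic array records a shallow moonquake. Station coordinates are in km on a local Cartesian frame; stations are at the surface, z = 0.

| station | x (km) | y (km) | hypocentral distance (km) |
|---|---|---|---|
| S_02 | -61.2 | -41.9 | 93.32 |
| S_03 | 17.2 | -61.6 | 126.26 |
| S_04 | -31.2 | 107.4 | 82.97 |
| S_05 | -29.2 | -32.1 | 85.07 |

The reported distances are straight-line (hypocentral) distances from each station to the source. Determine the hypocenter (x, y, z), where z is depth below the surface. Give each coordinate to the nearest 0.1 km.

Each station gives a sphere (x−x_i)² + (y−y_i)² + z² = d_i² (stations at z=0).
Subtracting the S_02 sphere from S_03 and S_04: z² cancels, leaving linear equations in x and y:
156.8 x − 39.4 y = -8643.62
60.0 x + 298.6 y = 8831.75
Solving: x ≈ -45.401, y ≈ 38.700 km (keep extra digits for the depth step; rounded: -45.4, 38.7).
Then from the S_02 sphere: z² = 93.32² − (x + 61.2)² − (y + 41.9)² with x = -45.401, y = 38.700, so z ≈ 44.302 ≈ 44.3 km.
Check against S_05 (with the unrounded solution): distance 85.07 ≈ 85.07 km. ✓

(-45.4, 38.7, 44.3)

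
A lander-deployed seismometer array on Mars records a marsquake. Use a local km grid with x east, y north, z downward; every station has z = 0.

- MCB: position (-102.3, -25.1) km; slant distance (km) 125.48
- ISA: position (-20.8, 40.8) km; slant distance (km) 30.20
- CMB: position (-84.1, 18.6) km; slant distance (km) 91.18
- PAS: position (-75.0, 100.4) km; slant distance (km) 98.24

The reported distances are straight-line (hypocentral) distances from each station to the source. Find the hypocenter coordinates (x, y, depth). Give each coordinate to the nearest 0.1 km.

Each station gives a sphere (x−x_i)² + (y−y_i)² + z² = d_i² (stations at z=0).
Subtracting the MCB sphere from ISA and CMB: z² cancels, leaving linear equations in x and y:
163.0 x + 131.8 y = 5835.17
36.4 x + 87.4 y = 3754.91
Solving: x ≈ 1.598, y ≈ 42.297 km (keep extra digits for the depth step; rounded: 1.6, 42.3).
Then from the MCB sphere: z² = 125.48² − (x + 102.3)² − (y + 25.1)² with x = 1.598, y = 42.297, so z ≈ 20.201 ≈ 20.2 km.

(1.6, 42.3, 20.2)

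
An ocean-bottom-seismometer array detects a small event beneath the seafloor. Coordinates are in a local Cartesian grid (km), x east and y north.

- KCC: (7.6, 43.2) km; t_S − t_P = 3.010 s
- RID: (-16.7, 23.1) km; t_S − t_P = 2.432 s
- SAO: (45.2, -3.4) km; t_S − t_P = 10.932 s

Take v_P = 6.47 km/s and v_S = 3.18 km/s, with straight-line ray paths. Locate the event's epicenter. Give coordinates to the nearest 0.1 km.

Distance from S−P lag: d = Δt · v_P v_S / (v_P − v_S) = Δt · (6.47·3.18)/(6.47−3.18) ≈ 6.2537·Δt.
So d_KCC = 18.82, d_RID = 15.21, d_SAO = 68.37 km.
Circle about each station: (x − 7.6)² + (y − 43.2)² = 18.82²; (x + 16.7)² + (y − 23.1)² = 15.21²; (x − 45.2)² + (y + 3.4)² = 68.37².
Subtracting the KCC equation from the RID and SAO equations removes the quadratic terms:
-48.6 x − 40.2 y = -988.65
75.2 x − 93.2 y = -4189.66
Solving the 2×2 system: x ≈ -10.1, y ≈ 36.8 km.

-10.1 km east, 36.8 km north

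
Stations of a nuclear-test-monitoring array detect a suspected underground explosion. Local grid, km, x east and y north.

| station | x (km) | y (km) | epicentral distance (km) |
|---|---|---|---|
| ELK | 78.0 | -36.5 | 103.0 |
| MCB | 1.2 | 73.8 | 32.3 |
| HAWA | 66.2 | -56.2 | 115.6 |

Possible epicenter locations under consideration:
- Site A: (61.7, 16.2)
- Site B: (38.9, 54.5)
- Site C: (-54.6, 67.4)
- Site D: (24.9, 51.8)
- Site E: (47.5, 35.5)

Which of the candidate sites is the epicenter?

Site D

For each candidate, compare |candidate − station| to the reported distance:
Site A: residuals ELK 47.8, MCB 51.2, HAWA 43.1 → max 51.2 km
Site B: residuals ELK 4.0, MCB 10.1, HAWA 1.6 → max 10.1 km
Site C: residuals ELK 65.5, MCB 23.9, HAWA 57.2 → max 65.5 km
Site D: residuals ELK 0.0, MCB 0.0, HAWA 0.0 → max 0.0 km
Site E: residuals ELK 24.8, MCB 27.8, HAWA 22.0 → max 27.8 km
Only Site D has all residuals ≈ 0.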